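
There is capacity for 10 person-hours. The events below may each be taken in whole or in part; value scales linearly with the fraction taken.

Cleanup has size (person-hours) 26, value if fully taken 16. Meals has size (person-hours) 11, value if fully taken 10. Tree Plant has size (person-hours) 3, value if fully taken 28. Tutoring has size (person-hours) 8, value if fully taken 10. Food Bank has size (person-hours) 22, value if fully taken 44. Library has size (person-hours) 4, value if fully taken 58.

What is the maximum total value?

92

Rank by value-to-size ratio: Library 58/4≈14.5, Tree Plant 28/3≈9.33, Food Bank 44/22≈2, Tutoring 10/8≈1.25, Meals 10/11≈0.909, Cleanup 16/26≈0.615.
Take all of Library (4 person-hours, value 58) — 6 person-hours left.
All 3 person-hours of Tree Plant fit (value 28) — 3 remain.
Only 3 person-hours remain; take 3/22 of Food Bank for value 44×3/22 = 6.
Total value = 92.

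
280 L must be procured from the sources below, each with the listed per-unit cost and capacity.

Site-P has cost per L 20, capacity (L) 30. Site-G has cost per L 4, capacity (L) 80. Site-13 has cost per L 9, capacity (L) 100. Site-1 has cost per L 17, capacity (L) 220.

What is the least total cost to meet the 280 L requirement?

Cheapest first:
Site-G at 4: take all 80 L — 200 still needed.
Take 100 from Site-13 at 9 — need 100 more.
Take 100 from Site-1 at 17 to finish.
Site-P: unused.
Cost = 80×4 + 100×9 + 100×17 = 2920.

2920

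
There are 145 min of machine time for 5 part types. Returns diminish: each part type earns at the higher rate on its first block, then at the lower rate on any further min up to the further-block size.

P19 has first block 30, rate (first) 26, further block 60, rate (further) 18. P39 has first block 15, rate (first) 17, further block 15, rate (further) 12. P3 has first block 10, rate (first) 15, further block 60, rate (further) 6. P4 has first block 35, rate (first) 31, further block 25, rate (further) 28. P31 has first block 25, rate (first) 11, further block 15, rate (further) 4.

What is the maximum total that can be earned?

Treat each block as its own option and order by rate: P4/T1 31 > P4/T2 28 > P19/T1 26 > P19/T2 18 > P39/T1 17 > P3/T1 15 > P39/T2 12 > P31/T1 11 > P3/T2 6 > P31/T2 4.
Fill P4 T1 block (35 at 31) — 110 left.
P4 T2 at 28: fill all 25 — 85 left.
P19/T1 (26): +30 — 55 left.
P19/T2: +55 of 60 at 18; pool empty.
Total = 31×35 + 28×25 + 26×30 + 18×55 = 3555.

3555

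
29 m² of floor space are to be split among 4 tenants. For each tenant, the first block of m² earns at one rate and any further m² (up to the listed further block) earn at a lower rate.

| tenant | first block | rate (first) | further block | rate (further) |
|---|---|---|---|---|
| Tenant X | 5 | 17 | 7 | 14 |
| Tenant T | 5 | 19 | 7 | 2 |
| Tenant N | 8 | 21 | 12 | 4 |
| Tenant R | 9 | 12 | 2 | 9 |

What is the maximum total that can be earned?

494

Rank every tier by rate: Tenant N/tier1 21 > Tenant T/tier1 19 > Tenant X/tier1 17 > Tenant X/tier2 14 > Tenant R/tier1 12 > Tenant R/tier2 9 > Tenant N/tier2 4 > Tenant T/tier2 2.
Tenant N tier1 at 21: fill all 8 — 21 left.
Tenant T tier1 at 19: fill all 5 — 16 left.
Tenant X/tier1 (17): +5 — 11 left.
Fill Tenant X tier2 block (7 at 14) — 4 left.
Tenant R/tier1: +4 of 9 at 12; pool empty.
Total = 21×8 + 19×5 + 17×5 + 14×7 + 12×4 = 494.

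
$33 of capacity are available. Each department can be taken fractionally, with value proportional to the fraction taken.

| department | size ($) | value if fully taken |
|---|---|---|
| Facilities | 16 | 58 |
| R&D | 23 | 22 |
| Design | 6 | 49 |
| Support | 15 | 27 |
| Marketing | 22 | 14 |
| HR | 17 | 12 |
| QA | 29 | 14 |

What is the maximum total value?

126.8

Rank by value-to-size ratio: Design 49/6≈8.17, Facilities 58/16≈3.62, Support 27/15≈1.8, R&D 22/23≈0.957, HR 12/17≈0.706, Marketing 14/22≈0.636, QA 14/29≈0.483.
Design: take in full, 6 $ for value 49 ; 27 left.
Take all of Facilities (16 $, value 58) ; 11 $ left.
Only 11 $ remain; take 11/15 of Support for value 27×11/15 = 19.8.
Total value = 126.8.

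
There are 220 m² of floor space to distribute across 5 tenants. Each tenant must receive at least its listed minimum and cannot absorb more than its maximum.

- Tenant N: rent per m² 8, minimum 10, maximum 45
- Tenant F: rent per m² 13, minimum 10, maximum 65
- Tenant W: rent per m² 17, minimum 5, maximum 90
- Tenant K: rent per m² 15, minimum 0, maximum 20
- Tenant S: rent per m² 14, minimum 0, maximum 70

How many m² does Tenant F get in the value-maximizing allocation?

Meeting every minimum uses 10+10+5+0+0 = 25 m², leaving 195.
Highest rent per m² first: Tenant W 17 > Tenant K 15 > Tenant S 14 > Tenant F 13 > Tenant N 8.
Tenant W: +85 to 90 (cap) — 110 left.
Give Tenant K 20 more to hit its cap of 20 — 90 left.
Tenant S: +70 to 70 (cap) — 20 left.
Tenant F: +20 (room for 55) → 30. Pool exhausted.

30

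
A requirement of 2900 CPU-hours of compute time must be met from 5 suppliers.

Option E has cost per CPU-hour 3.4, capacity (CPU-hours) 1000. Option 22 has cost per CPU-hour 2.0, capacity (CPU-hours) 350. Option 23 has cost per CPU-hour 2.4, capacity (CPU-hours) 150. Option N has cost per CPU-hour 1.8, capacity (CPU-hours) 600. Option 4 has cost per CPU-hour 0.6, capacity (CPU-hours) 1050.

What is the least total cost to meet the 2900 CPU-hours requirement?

5320

Cheapest first:
Option 4 (0.6): use full 1050 ; 1850 CPU-hours to go.
Option N at 1.8: take all 600 CPU-hours ; 1250 still needed.
Option 22 (2.0): use full 350 ; 900 CPU-hours to go.
Option 23 at 2.4: take all 150 CPU-hours ; 750 still needed.
Take 750 from Option E at 3.4 to finish.
Cost = 1050×0.6 + 600×1.8 + 350×2.0 + 150×2.4 + 750×3.4 = 5320.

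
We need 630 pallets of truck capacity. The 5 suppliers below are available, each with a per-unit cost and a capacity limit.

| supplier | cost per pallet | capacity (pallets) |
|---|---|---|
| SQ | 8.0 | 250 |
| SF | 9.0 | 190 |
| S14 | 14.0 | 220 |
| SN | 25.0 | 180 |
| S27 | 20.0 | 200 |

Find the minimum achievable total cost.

Cheapest first:
Take 250 from SQ at 8.0 ; need 380 more.
SF (9.0): use full 190 ; 190 pallets to go.
S14 (14.0): take the remaining 190 ; done.
S27, SN: unused.
Cost = 250×8.0 + 190×9.0 + 190×14.0 = 6370.

6370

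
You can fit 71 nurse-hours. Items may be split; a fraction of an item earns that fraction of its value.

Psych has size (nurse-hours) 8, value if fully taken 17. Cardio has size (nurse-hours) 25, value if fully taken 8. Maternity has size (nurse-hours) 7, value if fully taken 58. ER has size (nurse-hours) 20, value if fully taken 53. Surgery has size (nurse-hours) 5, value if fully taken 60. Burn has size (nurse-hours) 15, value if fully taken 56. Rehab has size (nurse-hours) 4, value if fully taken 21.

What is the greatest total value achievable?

268.84

Sort by value density: Surgery 60/5≈12, Maternity 58/7≈8.29, Rehab 21/4≈5.25, Burn 56/15≈3.73, ER 53/20≈2.65, Psych 17/8≈2.12, Cardio 8/25≈0.32.
All 5 nurse-hours of Surgery fit (value 60) ; 66 remain.
All 7 nurse-hours of Maternity fit (value 58) ; 59 remain.
Rehab: take in full, 4 nurse-hours for value 21 ; 55 left.
Take all of Burn (15 nurse-hours, value 56) ; 40 nurse-hours left.
All 20 nurse-hours of ER fit (value 53) ; 20 remain.
Psych: take in full, 8 nurse-hours for value 17 ; 12 left.
Only 12 nurse-hours remain; take 12/25 of Cardio for value 8×12/25 = 3.84.
Total value = 268.84.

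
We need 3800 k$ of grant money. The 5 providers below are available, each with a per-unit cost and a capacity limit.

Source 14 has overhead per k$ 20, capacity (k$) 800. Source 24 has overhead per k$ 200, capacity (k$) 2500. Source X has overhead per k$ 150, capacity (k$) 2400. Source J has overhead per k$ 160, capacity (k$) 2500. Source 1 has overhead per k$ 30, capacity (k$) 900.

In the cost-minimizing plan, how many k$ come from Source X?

Fill from the cheapest provider first.
Source 14 at 20: take all 800 k$ — 3000 still needed.
Take 900 from Source 1 at 30 — need 2100 more.
Source X (150): take the remaining 2100 — done.
Source J, Source 24: unused.

2100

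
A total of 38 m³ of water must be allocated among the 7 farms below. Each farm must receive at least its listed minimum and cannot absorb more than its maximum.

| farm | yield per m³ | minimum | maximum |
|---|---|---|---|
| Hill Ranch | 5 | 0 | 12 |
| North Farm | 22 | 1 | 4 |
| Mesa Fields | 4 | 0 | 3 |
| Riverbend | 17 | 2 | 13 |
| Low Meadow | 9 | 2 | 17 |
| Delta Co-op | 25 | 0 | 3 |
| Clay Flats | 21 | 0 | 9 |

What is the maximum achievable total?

654

Meeting every minimum uses 0+1+0+2+2+0+0 = 5 m³, leaving 33.
Rank by yield per m³: Delta Co-op 25 > North Farm 22 > Clay Flats 21 > Riverbend 17 > Low Meadow 9 > Hill Ranch 5 > Mesa Fields 4.
Delta Co-op: +3 to 3 (cap) → 30 left.
North Farm: +3 to 4 (cap) → 27 left.
Clay Flats: +9 to 9 (cap) → 18 left.
Give Riverbend 11 more to hit its cap of 13 → 7 left.
Low Meadow: +7 (room for 15) → 9. Pool exhausted.
Total = 22×4 + 17×13 + 9×9 + 25×3 + 21×9 = 654.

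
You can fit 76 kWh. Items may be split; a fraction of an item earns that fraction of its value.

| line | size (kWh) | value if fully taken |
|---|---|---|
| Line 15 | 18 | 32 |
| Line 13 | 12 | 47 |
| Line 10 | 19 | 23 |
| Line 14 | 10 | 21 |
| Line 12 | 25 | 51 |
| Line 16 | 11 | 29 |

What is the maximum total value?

180

Sort by value density: Line 13 47/12≈3.92, Line 16 29/11≈2.64, Line 14 21/10≈2.1, Line 12 51/25≈2.04, Line 15 32/18≈1.78, Line 10 23/19≈1.21.
Line 13: take in full, 12 kWh for value 47 — 64 left.
Line 16: take in full, 11 kWh for value 29 — 53 left.
All 10 kWh of Line 14 fit (value 21) — 43 remain.
Line 12: take in full, 25 kWh for value 51 — 18 left.
Take all of Line 15 (18 kWh, value 32) — 0 kWh left.
Total value = 180.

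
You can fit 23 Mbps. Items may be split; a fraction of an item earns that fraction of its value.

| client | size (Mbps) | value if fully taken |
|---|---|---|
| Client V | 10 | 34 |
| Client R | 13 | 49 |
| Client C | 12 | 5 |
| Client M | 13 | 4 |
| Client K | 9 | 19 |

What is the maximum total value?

Sort by value density: Client R 49/13≈3.77, Client V 34/10≈3.4, Client K 19/9≈2.11, Client C 5/12≈0.417, Client M 4/13≈0.308.
Take all of Client R (13 Mbps, value 49) → 10 Mbps left.
All 10 Mbps of Client V fit (value 34) → 0 remain.
Total value = 83.

83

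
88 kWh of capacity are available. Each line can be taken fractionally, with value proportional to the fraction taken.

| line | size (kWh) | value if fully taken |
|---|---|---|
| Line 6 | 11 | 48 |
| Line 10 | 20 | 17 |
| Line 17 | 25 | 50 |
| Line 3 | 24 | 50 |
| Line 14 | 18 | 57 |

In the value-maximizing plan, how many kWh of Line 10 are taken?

Rank by value-to-size ratio: Line 6 48/11≈4.36, Line 14 57/18≈3.17, Line 3 50/24≈2.08, Line 17 50/25≈2, Line 10 17/20≈0.85.
Line 6: take in full, 11 kWh for value 48 ; 77 left.
Line 14: take in full, 18 kWh for value 57 ; 59 left.
Take all of Line 3 (24 kWh, value 50) ; 35 kWh left.
Take all of Line 17 (25 kWh, value 50) ; 10 kWh left.
10 kWh left: a 10/20 share of Line 10 gives 17×10/20 = 8.5.

10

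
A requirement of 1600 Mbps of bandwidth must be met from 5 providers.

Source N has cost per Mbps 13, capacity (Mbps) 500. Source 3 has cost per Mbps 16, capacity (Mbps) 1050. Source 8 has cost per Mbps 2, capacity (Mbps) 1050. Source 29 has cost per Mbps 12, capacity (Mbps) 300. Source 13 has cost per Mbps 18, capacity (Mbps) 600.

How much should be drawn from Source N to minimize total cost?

250

Use providers in increasing cost order.
Source 8 at 2: take all 1050 Mbps → 550 still needed.
Source 29 at 12: take all 300 Mbps → 250 still needed.
Source N at 13: take 250 of its 500 → requirement met.
Source 3, Source 13: unused.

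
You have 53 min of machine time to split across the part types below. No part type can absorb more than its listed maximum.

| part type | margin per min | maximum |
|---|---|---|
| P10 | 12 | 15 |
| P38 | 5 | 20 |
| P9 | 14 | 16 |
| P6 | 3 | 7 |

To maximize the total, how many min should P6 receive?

Highest margin per min first: P9 14 > P10 12 > P38 5 > P6 3.
P9: +16 to 16 (cap) — 37 left.
Give P10 15 to hit its cap of 15 — 22 left.
P38: +20 to 20 (cap) — 2 left.
P6: +2 (room for 7) → 2. Pool exhausted.

2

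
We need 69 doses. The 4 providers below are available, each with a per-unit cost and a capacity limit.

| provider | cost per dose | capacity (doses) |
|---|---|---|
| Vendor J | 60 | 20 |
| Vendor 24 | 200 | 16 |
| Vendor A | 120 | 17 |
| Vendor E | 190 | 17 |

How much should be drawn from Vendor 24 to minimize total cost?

Fill from the cheapest provider first.
Vendor J (60): use full 20 ; 49 doses to go.
Vendor A (120): use full 17 ; 32 doses to go.
Vendor E (190): use full 17 ; 15 doses to go.
Vendor 24 at 200: take 15 of its 16 ; requirement met.

15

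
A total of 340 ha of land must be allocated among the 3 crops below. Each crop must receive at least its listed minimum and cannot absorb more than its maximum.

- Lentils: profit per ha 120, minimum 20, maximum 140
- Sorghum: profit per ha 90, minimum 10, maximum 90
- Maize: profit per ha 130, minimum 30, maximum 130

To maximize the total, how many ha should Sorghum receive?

Meeting every minimum uses 20+10+30 = 60 ha, leaving 280.
Highest profit per ha first: Maize 130 > Lentils 120 > Sorghum 90.
Give Maize 100 more to hit its cap of 130 — 180 left.
Give Lentils 120 more to hit its cap of 140 — 60 left.
Sorghum has room for 80 more but only 60 remain, so it gets 70.

70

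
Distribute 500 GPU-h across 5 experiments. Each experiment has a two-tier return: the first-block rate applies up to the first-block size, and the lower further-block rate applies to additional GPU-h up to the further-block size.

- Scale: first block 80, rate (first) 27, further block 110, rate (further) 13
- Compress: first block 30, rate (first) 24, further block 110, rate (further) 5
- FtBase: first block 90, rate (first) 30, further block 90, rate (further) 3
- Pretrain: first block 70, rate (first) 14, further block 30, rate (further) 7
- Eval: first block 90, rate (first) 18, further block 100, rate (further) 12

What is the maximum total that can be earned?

9970

Order all 10 blocks by rate: FtBase/first 30 > Scale/first 27 > Compress/first 24 > Eval/first 18 > Pretrain/first 14 > Scale/second 13 > Eval/second 12 > Pretrain/second 7 > Compress/second 5 > FtBase/second 3.
Fill FtBase first block (90 at 30) — 410 left.
Scale first at 27: fill all 80 — 330 left.
Fill Compress first block (30 at 24) — 300 left.
Eval first at 18: fill all 90 — 210 left.
Pretrain first at 14: fill all 70 — 140 left.
Scale/second (13): +110 — 30 left.
Eval second at 12: only 30 left, fill 30.
Total = 30×90 + 27×80 + 24×30 + 18×90 + 14×70 + 13×110 + 12×30 = 9970.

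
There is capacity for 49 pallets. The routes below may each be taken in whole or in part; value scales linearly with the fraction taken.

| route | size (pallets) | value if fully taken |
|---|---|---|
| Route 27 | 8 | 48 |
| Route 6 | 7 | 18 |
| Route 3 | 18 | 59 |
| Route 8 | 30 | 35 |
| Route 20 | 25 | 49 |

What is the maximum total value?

156.36

Best value per unit of size first: Route 27 48/8≈6, Route 3 59/18≈3.28, Route 6 18/7≈2.57, Route 20 49/25≈1.96, Route 8 35/30≈1.17.
All 8 pallets of Route 27 fit (value 48) → 41 remain.
Route 3: take in full, 18 pallets for value 59 → 23 left.
Route 6: take in full, 7 pallets for value 18 → 16 left.
Only 16 pallets remain; take 16/25 of Route 20 for value 49×16/25 = 31.36.
Total value = 156.36.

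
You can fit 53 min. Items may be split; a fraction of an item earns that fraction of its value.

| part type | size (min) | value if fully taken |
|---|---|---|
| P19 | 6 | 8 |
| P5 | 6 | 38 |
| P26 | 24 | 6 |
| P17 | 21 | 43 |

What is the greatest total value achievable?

94

Rank by value-to-size ratio: P5 38/6≈6.33, P17 43/21≈2.05, P19 8/6≈1.33, P26 6/24≈0.25.
Take all of P5 (6 min, value 38) → 47 min left.
All 21 min of P17 fit (value 43) → 26 remain.
P19: take in full, 6 min for value 8 → 20 left.
Only 20 min remain; take 20/24 of P26 for value 6×20/24 = 5.
Total value = 94.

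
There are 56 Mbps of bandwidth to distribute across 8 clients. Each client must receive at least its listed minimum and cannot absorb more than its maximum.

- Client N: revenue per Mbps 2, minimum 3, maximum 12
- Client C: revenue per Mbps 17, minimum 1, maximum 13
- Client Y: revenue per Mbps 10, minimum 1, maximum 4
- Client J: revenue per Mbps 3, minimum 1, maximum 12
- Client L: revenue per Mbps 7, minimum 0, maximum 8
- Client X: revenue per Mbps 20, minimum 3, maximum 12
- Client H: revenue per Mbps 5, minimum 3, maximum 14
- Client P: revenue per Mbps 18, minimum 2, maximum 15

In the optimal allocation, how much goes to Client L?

Meeting every minimum uses 3+1+1+1+0+3+3+2 = 14 Mbps, leaving 42.
Rank by revenue per Mbps: Client X 20 > Client P 18 > Client C 17 > Client Y 10 > Client L 7 > Client H 5 > Client J 3 > Client N 2.
Client X takes 9 more to reach its cap of 12 ; 33 left.
Give Client P 13 more to hit its cap of 15 ; 20 left.
Give Client C 12 more to hit its cap of 13 ; 8 left.
Client Y: +3 to 4 (cap) ; 5 left.
Client L has room for 8 more but only 5 remain, so it gets 5.

5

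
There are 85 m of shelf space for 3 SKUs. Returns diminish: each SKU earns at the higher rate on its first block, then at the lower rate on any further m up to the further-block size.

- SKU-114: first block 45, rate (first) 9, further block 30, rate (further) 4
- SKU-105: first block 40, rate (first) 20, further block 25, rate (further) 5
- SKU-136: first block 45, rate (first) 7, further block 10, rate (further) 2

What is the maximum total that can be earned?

1205

Treat each block as its own option and order by rate: SKU-105/first 20 > SKU-114/first 9 > SKU-136/first 7 > SKU-105/second 5 > SKU-114/second 4 > SKU-136/second 2.
SKU-105/first (20): +40 ; 45 left.
SKU-114/first (9): +45 ; 0 left.
Total = 20×40 + 9×45 = 1205.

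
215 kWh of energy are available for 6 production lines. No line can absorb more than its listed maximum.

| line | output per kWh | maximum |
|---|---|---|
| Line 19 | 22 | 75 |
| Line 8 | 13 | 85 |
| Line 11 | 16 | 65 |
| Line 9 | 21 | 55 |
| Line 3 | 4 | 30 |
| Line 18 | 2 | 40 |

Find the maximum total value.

4105

Order the production lines by output per kWh: Line 19 22 > Line 9 21 > Line 11 16 > Line 8 13 > Line 3 4 > Line 18 2.
Line 19 takes 75 to reach its cap of 75 ; 140 left.
Give Line 9 55 to hit its cap of 55 ; 85 left.
Give Line 11 65 to hit its cap of 65 ; 20 left.
Only 20 left; Line 8 takes them to reach 20.
Total = 22×75 + 13×20 + 16×65 + 21×55 = 4105.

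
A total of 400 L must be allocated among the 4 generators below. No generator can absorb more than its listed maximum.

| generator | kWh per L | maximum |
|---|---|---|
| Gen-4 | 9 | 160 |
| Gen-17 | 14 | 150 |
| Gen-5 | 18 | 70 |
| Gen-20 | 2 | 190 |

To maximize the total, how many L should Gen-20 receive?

20

Order the generators by kWh per L: Gen-5 18 > Gen-17 14 > Gen-4 9 > Gen-20 2.
Gen-5 takes 70 to reach its cap of 70 ; 330 left.
Give Gen-17 150 to hit its cap of 150 ; 180 left.
Give Gen-4 160 to hit its cap of 160 ; 20 left.
Only 20 left; Gen-20 takes them to reach 20.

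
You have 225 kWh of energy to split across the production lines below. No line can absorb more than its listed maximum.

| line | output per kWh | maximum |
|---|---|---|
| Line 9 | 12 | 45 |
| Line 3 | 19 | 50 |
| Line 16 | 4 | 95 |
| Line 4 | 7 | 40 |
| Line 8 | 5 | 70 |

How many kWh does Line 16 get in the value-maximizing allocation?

Rank by output per kWh: Line 3 19 > Line 9 12 > Line 4 7 > Line 8 5 > Line 16 4.
Give Line 3 50 to hit its cap of 50 → 175 left.
Give Line 9 45 to hit its cap of 45 → 130 left.
Line 4: +40 to 40 (cap) → 90 left.
Give Line 8 70 to hit its cap of 70 → 20 left.
Line 16 has room for 95 but only 20 remain, so it gets 20.

20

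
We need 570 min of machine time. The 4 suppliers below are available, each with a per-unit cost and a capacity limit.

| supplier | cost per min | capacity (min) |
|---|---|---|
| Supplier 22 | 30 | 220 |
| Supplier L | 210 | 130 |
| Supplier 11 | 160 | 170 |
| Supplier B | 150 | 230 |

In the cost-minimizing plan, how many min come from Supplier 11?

120

Use suppliers in increasing cost order.
Supplier 22 at 30: take all 220 min ; 350 still needed.
Supplier B at 150: take all 230 min ; 120 still needed.
Take 120 from Supplier 11 at 160 to finish.
Supplier L: unused.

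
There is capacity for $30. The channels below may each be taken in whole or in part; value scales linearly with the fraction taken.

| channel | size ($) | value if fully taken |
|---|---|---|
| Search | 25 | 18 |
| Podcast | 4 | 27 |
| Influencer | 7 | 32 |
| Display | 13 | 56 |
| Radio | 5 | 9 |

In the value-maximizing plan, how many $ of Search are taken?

Sort by value density: Podcast 27/4≈6.75, Influencer 32/7≈4.57, Display 56/13≈4.31, Radio 9/5≈1.8, Search 18/25≈0.72.
All 4 $ of Podcast fit (value 27) → 26 remain.
Take all of Influencer (7 $, value 32) → 19 $ left.
All 13 $ of Display fit (value 56) → 6 remain.
All 5 $ of Radio fit (value 9) → 1 remain.
Only 1 $ remain; take 1/25 of Search for value 18×1/25 = 0.72.

1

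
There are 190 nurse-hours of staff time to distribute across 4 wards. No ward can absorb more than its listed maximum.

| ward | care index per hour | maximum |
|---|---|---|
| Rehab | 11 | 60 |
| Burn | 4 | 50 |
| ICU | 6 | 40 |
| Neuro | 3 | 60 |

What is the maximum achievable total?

Highest care index per hour first: Rehab 11 > ICU 6 > Burn 4 > Neuro 3.
Rehab takes 60 to reach its cap of 60 → 130 left.
Give ICU 40 to hit its cap of 40 → 90 left.
Burn takes 50 to reach its cap of 50 → 40 left.
Only 40 left; Neuro takes them to reach 40.
Total = 11×60 + 4×50 + 6×40 + 3×40 = 1220.

1220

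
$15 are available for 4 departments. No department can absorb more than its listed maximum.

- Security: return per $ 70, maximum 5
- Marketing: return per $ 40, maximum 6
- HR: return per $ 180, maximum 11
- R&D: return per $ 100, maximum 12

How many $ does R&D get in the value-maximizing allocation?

Order the departments by return per $: HR 180 > R&D 100 > Security 70 > Marketing 40.
Give HR 11 to hit its cap of 11 ; 4 left.
R&D has room for 12 but only 4 remain, so it gets 4.

4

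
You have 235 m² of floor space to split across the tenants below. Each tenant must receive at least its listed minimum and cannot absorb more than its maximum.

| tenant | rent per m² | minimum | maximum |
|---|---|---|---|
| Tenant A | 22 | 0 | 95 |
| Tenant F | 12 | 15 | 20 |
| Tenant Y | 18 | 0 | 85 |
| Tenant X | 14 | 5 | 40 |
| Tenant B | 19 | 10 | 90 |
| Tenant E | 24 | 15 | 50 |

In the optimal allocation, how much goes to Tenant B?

70

Meeting every minimum uses 0+15+0+5+10+15 = 45 m², leaving 190.
Highest rent per m² first: Tenant E 24 > Tenant A 22 > Tenant B 19 > Tenant Y 18 > Tenant X 14 > Tenant F 12.
Tenant E takes 35 more to reach its cap of 50 → 155 left.
Give Tenant A 95 more to hit its cap of 95 → 60 left.
Tenant B: +60 (room for 80) → 70. Pool exhausted.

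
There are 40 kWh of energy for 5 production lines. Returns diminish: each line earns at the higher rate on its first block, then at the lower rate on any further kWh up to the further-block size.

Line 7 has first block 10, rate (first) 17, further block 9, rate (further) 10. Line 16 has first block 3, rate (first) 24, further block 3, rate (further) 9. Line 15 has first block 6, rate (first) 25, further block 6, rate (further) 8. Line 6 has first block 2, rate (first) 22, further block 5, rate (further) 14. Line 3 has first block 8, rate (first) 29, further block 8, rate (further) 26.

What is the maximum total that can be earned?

918

Treat each block as its own option and order by rate: Line 3/first 29 > Line 3/second 26 > Line 15/first 25 > Line 16/first 24 > Line 6/first 22 > Line 7/first 17 > Line 6/second 14 > Line 7/second 10 > Line 16/second 9 > Line 15/second 8.
Fill Line 3 first block (8 at 29) → 32 left.
Line 3 second at 26: fill all 8 → 24 left.
Line 15/first (25): +6 → 18 left.
Line 16 first at 24: fill all 3 → 15 left.
Line 6 first at 22: fill all 2 → 13 left.
Line 7/first (17): +10 → 3 left.
Line 6 second at 14: only 3 left, fill 3.
Total = 29×8 + 26×8 + 25×6 + 24×3 + 22×2 + 17×10 + 14×3 = 918.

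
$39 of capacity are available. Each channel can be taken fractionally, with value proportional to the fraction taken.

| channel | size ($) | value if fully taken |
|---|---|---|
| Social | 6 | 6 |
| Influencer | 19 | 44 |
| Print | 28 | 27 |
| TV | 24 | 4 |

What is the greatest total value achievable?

63.5

Best value per unit of size first: Influencer 44/19≈2.32, Social 6/6≈1, Print 27/28≈0.964, TV 4/24≈0.167.
Take all of Influencer (19 $, value 44) ; 20 $ left.
Take all of Social (6 $, value 6) ; 14 $ left.
14 $ left: a 14/28 share of Print gives 27×14/28 = 13.5.
Total value = 63.5.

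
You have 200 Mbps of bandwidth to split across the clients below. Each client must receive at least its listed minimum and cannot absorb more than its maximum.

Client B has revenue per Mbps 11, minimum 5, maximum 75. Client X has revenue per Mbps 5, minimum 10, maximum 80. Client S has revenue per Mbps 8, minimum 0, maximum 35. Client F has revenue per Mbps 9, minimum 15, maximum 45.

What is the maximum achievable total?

Meeting every minimum uses 5+10+0+15 = 30 Mbps, leaving 170.
Rank by revenue per Mbps: Client B 11 > Client F 9 > Client S 8 > Client X 5.
Give Client B 70 more to hit its cap of 75 → 100 left.
Client F: +30 to 45 (cap) → 70 left.
Give Client S 35 more to hit its cap of 35 → 35 left.
Only 35 left; Client X takes them to reach 45.
Total = 11×75 + 5×45 + 8×35 + 9×45 = 1735.

1735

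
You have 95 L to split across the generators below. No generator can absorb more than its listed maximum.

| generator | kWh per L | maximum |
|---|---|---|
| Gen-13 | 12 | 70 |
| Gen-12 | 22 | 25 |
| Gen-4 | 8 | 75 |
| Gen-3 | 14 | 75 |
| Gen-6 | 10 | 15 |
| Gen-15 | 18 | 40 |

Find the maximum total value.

1690

Rank by kWh per L: Gen-12 22 > Gen-15 18 > Gen-3 14 > Gen-13 12 > Gen-6 10 > Gen-4 8.
Gen-12: +25 to 25 (cap) → 70 left.
Gen-15 takes 40 to reach its cap of 40 → 30 left.
Gen-3: +30 (room for 75) → 30. Pool exhausted.
Total = 22×25 + 14×30 + 18×40 = 1690.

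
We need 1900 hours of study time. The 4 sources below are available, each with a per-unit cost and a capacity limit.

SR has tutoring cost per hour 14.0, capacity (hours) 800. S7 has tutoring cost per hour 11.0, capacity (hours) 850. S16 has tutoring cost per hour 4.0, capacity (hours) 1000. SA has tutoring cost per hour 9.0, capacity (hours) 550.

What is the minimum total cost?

Cheapest first:
S16 at 4.0: take all 1000 hours — 900 still needed.
Take 550 from SA at 9.0 — need 350 more.
S7 at 11.0: take 350 of its 850 — requirement met.
SR: unused.
Cost = 1000×4.0 + 550×9.0 + 350×11.0 = 12800.

12800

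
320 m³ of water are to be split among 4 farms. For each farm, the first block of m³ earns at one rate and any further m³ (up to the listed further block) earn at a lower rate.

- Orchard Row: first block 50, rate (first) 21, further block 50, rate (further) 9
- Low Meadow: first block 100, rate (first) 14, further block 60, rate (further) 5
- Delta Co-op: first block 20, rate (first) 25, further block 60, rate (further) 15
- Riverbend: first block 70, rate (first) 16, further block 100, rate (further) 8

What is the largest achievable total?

5150

Treat each block as its own option and order by rate: Delta Co-op/tier1 25 > Orchard Row/tier1 21 > Riverbend/tier1 16 > Delta Co-op/tier2 15 > Low Meadow/tier1 14 > Orchard Row/tier2 9 > Riverbend/tier2 8 > Low Meadow/tier2 5.
Delta Co-op/tier1 (25): +20 ; 300 left.
Orchard Row/tier1 (21): +50 ; 250 left.
Fill Riverbend tier1 block (70 at 16) ; 180 left.
Delta Co-op/tier2 (15): +60 ; 120 left.
Low Meadow/tier1 (14): +100 ; 20 left.
Orchard Row tier2 at 9: only 20 left, fill 20.
Total = 25×20 + 21×50 + 16×70 + 15×60 + 14×100 + 9×20 = 5150.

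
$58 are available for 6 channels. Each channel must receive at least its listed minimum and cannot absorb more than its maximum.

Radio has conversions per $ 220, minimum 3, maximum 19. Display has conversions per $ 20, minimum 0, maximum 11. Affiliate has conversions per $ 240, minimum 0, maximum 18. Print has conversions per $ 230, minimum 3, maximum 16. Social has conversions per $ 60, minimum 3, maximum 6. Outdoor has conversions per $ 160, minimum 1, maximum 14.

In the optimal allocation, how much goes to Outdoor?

2

Meeting every minimum uses 3+0+0+3+3+1 = 10 $, leaving 48.
Highest conversions per $ first: Affiliate 240 > Print 230 > Radio 220 > Outdoor 160 > Social 60 > Display 20.
Affiliate: +18 to 18 (cap) — 30 left.
Give Print 13 more to hit its cap of 16 — 17 left.
Radio: +16 to 19 (cap) — 1 left.
Only 1 left; Outdoor takes them to reach 2.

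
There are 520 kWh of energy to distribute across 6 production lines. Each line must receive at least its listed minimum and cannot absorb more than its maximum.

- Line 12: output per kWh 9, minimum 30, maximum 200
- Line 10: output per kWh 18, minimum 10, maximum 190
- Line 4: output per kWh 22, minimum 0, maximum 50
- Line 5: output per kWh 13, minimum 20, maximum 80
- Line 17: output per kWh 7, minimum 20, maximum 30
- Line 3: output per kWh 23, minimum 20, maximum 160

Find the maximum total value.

Meeting every minimum uses 30+10+0+20+20+20 = 100 kWh, leaving 420.
Rank by output per kWh: Line 3 23 > Line 4 22 > Line 10 18 > Line 5 13 > Line 12 9 > Line 17 7.
Give Line 3 140 more to hit its cap of 160 → 280 left.
Line 4 takes 50 more to reach its cap of 50 → 230 left.
Line 10: +180 to 190 (cap) → 50 left.
Line 5: +50 (room for 60) → 70. Pool exhausted.
Total = 9×30 + 18×190 + 22×50 + 13×70 + 7×20 + 23×160 = 9520.

9520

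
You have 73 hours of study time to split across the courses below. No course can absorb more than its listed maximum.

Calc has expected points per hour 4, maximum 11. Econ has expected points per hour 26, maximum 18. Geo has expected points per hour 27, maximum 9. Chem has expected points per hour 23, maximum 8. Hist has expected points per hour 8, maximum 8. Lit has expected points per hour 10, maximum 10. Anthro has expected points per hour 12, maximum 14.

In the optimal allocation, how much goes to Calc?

Highest expected points per hour first: Geo 27 > Econ 26 > Chem 23 > Anthro 12 > Lit 10 > Hist 8 > Calc 4.
Geo: +9 to 9 (cap) → 64 left.
Econ takes 18 to reach its cap of 18 → 46 left.
Chem takes 8 to reach its cap of 8 → 38 left.
Anthro: +14 to 14 (cap) → 24 left.
Lit takes 10 to reach its cap of 10 → 14 left.
Hist: +8 to 8 (cap) → 6 left.
Calc has room for 11 but only 6 remain, so it gets 6.

6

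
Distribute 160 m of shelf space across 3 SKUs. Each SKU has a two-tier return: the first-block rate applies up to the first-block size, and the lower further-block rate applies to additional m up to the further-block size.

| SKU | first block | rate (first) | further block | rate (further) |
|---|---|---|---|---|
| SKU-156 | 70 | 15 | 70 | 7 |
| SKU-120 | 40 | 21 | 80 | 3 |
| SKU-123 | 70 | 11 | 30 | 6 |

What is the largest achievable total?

2440

Treat each block as its own option and order by rate: SKU-120/first 21 > SKU-156/first 15 > SKU-123/first 11 > SKU-156/second 7 > SKU-123/second 6 > SKU-120/second 3.
SKU-120/first (21): +40 → 120 left.
SKU-156/first (15): +70 → 50 left.
SKU-123/first: +50 of 70 at 11; pool empty.
Total = 21×40 + 15×70 + 11×50 = 2440.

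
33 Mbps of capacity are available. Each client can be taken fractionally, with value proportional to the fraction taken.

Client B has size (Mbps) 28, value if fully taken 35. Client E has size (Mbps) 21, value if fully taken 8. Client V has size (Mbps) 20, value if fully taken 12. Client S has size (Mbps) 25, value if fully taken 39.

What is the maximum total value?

49

Rank by value-to-size ratio: Client S 39/25≈1.56, Client B 35/28≈1.25, Client V 12/20≈0.6, Client E 8/21≈0.381.
All 25 Mbps of Client S fit (value 39) → 8 remain.
Only 8 Mbps remain; take 8/28 of Client B for value 35×8/28 = 10.
Total value = 49.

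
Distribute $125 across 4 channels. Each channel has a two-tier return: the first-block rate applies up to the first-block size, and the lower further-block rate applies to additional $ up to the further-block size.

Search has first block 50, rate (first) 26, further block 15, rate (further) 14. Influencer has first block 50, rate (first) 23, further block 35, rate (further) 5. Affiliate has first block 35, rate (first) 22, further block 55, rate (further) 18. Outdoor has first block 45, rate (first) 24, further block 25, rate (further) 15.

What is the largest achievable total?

3070

Rank every tier by rate: Search/tier1 26 > Outdoor/tier1 24 > Influencer/tier1 23 > Affiliate/tier1 22 > Affiliate/tier2 18 > Outdoor/tier2 15 > Search/tier2 14 > Influencer/tier2 5.
Fill Search tier1 block (50 at 26) — 75 left.
Outdoor/tier1 (24): +45 — 30 left.
Influencer tier1 at 23: only 30 left, fill 30.
Total = 26×50 + 24×45 + 23×30 = 3070.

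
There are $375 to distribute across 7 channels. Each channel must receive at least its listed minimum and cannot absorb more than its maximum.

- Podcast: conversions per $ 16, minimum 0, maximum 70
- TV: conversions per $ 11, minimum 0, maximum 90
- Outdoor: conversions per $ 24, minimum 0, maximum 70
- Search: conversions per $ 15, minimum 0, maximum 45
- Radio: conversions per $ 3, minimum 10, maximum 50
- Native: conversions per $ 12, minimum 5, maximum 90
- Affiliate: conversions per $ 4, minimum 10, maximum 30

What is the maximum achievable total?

5505

Meeting every minimum uses 0+0+0+0+10+5+10 = 25 $, leaving 350.
Rank by conversions per $: Outdoor 24 > Podcast 16 > Search 15 > Native 12 > TV 11 > Affiliate 4 > Radio 3.
Outdoor: +70 to 70 (cap) → 280 left.
Give Podcast 70 more to hit its cap of 70 → 210 left.
Give Search 45 more to hit its cap of 45 → 165 left.
Native: +85 to 90 (cap) → 80 left.
TV has room for 90 more but only 80 remain, so it gets 80.
Total = 16×70 + 11×80 + 24×70 + 15×45 + 3×10 + 12×90 + 4×10 = 5505.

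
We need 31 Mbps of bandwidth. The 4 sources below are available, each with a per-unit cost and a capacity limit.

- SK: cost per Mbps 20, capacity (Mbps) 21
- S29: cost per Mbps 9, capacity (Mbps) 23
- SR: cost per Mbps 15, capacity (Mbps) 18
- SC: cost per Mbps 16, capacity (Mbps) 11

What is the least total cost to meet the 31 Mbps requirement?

Fill from the cheapest source first.
S29 (9): use full 23 — 8 Mbps to go.
SR (15): take the remaining 8 — done.
SC, SK: unused.
Cost = 23×9 + 8×15 = 327.

327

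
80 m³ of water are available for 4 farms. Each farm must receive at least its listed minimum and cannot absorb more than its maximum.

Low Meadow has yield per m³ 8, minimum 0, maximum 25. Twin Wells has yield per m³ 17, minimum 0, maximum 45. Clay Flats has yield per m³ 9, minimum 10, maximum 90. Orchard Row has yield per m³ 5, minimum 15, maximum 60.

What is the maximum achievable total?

Meeting every minimum uses 0+0+10+15 = 25 m³, leaving 55.
Rank by yield per m³: Twin Wells 17 > Clay Flats 9 > Low Meadow 8 > Orchard Row 5.
Give Twin Wells 45 more to hit its cap of 45 ; 10 left.
Clay Flats: +10 (room for 80) → 20. Pool exhausted.
Total = 17×45 + 9×20 + 5×15 = 1020.

1020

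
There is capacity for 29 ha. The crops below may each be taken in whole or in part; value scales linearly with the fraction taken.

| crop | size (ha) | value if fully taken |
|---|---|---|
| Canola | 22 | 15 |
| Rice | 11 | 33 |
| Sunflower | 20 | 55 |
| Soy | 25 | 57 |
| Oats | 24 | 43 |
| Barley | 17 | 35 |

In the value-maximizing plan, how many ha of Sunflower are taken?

18

Rank by value-to-size ratio: Rice 33/11≈3, Sunflower 55/20≈2.75, Soy 57/25≈2.28, Barley 35/17≈2.06, Oats 43/24≈1.79, Canola 15/22≈0.682.
Rice: take in full, 11 ha for value 33 → 18 left.
Only 18 ha remain; take 18/20 of Sunflower for value 55×18/20 = 49.5.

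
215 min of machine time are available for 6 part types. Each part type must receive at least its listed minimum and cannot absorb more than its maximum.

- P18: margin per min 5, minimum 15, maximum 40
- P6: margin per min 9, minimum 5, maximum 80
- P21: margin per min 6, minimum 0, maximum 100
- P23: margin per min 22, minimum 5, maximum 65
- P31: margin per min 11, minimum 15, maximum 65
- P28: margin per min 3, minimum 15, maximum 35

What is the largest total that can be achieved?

Meeting every minimum uses 15+5+0+5+15+15 = 55 min, leaving 160.
Highest margin per min first: P23 22 > P31 11 > P6 9 > P21 6 > P18 5 > P28 3.
P23 takes 60 more to reach its cap of 65 ; 100 left.
P31 takes 50 more to reach its cap of 65 ; 50 left.
P6 has room for 75 more but only 50 remain, so it gets 55.
Total = 5×15 + 9×55 + 22×65 + 11×65 + 3×15 = 2760.

2760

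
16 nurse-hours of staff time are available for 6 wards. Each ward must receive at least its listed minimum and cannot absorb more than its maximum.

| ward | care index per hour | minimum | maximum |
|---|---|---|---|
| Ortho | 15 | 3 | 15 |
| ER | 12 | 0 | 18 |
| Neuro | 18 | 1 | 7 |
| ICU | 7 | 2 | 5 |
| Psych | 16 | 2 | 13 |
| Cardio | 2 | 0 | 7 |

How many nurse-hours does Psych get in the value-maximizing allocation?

Meeting every minimum uses 3+0+1+2+2+0 = 8 nurse-hours, leaving 8.
Highest care index per hour first: Neuro 18 > Psych 16 > Ortho 15 > ER 12 > ICU 7 > Cardio 2.
Neuro: +6 to 7 (cap) — 2 left.
Psych has room for 11 more but only 2 remain, so it gets 4.

4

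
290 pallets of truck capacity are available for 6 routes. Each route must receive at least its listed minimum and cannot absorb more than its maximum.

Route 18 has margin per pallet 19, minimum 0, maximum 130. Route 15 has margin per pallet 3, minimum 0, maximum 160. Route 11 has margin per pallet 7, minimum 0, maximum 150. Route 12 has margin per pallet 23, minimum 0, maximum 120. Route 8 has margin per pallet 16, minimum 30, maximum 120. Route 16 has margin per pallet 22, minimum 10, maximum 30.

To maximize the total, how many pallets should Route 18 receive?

Meeting every minimum uses 0+0+0+0+30+10 = 40 pallets, leaving 250.
Order the routes by margin per pallet: Route 12 23 > Route 16 22 > Route 18 19 > Route 8 16 > Route 11 7 > Route 15 3.
Give Route 12 120 more to hit its cap of 120 → 130 left.
Route 16 takes 20 more to reach its cap of 30 → 110 left.
Route 18 has room for 130 more but only 110 remain, so it gets 110.

110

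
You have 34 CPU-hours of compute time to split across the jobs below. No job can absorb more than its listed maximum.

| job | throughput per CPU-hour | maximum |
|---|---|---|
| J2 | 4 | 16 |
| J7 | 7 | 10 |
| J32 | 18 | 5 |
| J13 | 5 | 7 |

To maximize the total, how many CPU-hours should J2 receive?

12

Highest throughput per CPU-hour first: J32 18 > J7 7 > J13 5 > J2 4.
J32: +5 to 5 (cap) ; 29 left.
J7: +10 to 10 (cap) ; 19 left.
Give J13 7 to hit its cap of 7 ; 12 left.
Only 12 left; J2 takes them to reach 12.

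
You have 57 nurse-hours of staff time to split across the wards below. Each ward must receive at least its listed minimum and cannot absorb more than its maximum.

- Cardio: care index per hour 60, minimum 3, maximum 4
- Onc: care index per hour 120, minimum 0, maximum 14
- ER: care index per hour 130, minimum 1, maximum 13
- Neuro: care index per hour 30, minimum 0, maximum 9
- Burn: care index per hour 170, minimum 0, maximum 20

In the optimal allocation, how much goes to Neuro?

Meeting every minimum uses 3+0+1+0+0 = 4 nurse-hours, leaving 53.
Order the wards by care index per hour: Burn 170 > ER 130 > Onc 120 > Cardio 60 > Neuro 30.
Burn takes 20 more to reach its cap of 20 → 33 left.
ER: +12 to 13 (cap) → 21 left.
Give Onc 14 more to hit its cap of 14 → 7 left.
Cardio takes 1 more to reach its cap of 4 → 6 left.
Only 6 left; Neuro takes them to reach 6.

6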